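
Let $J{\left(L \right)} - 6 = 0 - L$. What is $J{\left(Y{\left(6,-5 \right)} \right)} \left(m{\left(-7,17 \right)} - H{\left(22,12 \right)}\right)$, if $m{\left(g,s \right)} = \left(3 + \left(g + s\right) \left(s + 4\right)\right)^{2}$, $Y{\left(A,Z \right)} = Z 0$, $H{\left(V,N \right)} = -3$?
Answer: $272232$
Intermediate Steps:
$Y{\left(A,Z \right)} = 0$
$m{\left(g,s \right)} = \left(3 + \left(4 + s\right) \left(g + s\right)\right)^{2}$ ($m{\left(g,s \right)} = \left(3 + \left(g + s\right) \left(4 + s\right)\right)^{2} = \left(3 + \left(4 + s\right) \left(g + s\right)\right)^{2}$)
$J{\left(L \right)} = 6 - L$ ($J{\left(L \right)} = 6 + \left(0 - L\right) = 6 - L$)
$J{\left(Y{\left(6,-5 \right)} \right)} \left(m{\left(-7,17 \right)} - H{\left(22,12 \right)}\right) = \left(6 - 0\right) \left(\left(3 + 17^{2} + 4 \left(-7\right) + 4 \cdot 17 - 119\right)^{2} - -3\right) = \left(6 + 0\right) \left(\left(3 + 289 - 28 + 68 - 119\right)^{2} + 3\right) = 6 \left(213^{2} + 3\right) = 6 \left(45369 + 3\right) = 6 \cdot 45372 = 272232$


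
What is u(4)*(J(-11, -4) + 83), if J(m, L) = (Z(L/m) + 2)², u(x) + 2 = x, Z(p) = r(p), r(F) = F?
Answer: 21438/121 ≈ 177.17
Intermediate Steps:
Z(p) = p
u(x) = -2 + x
J(m, L) = (2 + L/m)² (J(m, L) = (L/m + 2)² = (2 + L/m)²)
u(4)*(J(-11, -4) + 83) = (-2 + 4)*((-4 + 2*(-11))²/(-11)² + 83) = 2*((-4 - 22)²/121 + 83) = 2*((1/121)*(-26)² + 83) = 2*((1/121)*676 + 83) = 2*(676/121 + 83) = 2*(10719/121) = 21438/121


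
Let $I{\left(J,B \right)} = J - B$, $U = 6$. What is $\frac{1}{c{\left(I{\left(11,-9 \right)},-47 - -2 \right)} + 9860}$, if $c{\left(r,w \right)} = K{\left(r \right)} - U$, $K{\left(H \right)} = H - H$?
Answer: $\frac{1}{9854} \approx 0.00010148$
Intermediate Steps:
$K{\left(H \right)} = 0$
$c{\left(r,w \right)} = -6$ ($c{\left(r,w \right)} = 0 - 6 = -6$)
$\frac{1}{c{\left(I{\left(11,-9 \right)},-47 - -2 \right)} + 9860} = \frac{1}{-6 + 9860} = \frac{1}{9854}$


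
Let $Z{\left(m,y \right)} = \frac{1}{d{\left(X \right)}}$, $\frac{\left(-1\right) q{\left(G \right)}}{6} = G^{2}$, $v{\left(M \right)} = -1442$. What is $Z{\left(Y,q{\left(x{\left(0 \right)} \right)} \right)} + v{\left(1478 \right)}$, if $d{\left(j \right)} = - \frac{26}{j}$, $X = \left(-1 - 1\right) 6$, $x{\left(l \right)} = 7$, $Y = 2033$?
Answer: $- \frac{18740}{13} \approx -1441.5$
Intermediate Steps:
$q{\left(G \right)} = - 6 G^{2}$
$X = -12$ ($X = \left(-2\right) 6 = -12$)
$Z{\left(m,y \right)} = \frac{6}{13}$ ($Z{\left(m,y \right)} = \frac{1}{\left(-26\right) \frac{1}{-12}} = \frac{1}{\left(-26\right) \left(- \frac{1}{12}\right)} = \frac{1}{\frac{13}{6}} = \frac{6}{13}$)
$Z{\left(Y,q{\left(x{\left(0 \right)} \right)} \right)} + v{\left(1478 \right)} = \frac{6}{13} - 1442 = - \frac{18740}{13}$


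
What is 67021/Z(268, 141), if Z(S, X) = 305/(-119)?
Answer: -7975499/305 ≈ -26149.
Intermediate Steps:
Z(S, X) = -305/119 (Z(S, X) = 305*(-1/119) = -305/119)
67021/Z(268, 141) = 67021/(-305/119) = 67021*(-119/305) = -7975499/305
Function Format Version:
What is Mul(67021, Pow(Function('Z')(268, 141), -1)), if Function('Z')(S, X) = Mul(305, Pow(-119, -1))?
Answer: Rational(-7975499, 305) ≈ -26149.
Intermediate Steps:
Function('Z')(S, X) = Rational(-305, 119) (Function('Z')(S, X) = Mul(305, Rational(-1, 119)) = Rational(-305, 119))
Mul(67021, Pow(Function('Z')(268, 141), -1)) = Mul(67021, Pow(Rational(-305, 119), -1)) = Mul(67021, Rational(-119, 305)) = Rational(-7975499, 305)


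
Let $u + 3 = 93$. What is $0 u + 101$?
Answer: $101$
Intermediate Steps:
$u = 90$ ($u = -3 + 93 = 90$)
$0 u + 101 = 0 \cdot 90 + 101 = 0 + 101 = 101$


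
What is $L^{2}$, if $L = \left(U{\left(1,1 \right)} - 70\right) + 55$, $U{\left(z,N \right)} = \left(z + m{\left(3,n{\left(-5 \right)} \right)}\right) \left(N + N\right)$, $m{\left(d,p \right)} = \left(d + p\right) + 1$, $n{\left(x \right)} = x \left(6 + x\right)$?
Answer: $225$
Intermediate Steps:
$m{\left(d,p \right)} = 1 + d + p$
$U{\left(z,N \right)} = 2 N \left(-1 + z\right)$ ($U{\left(z,N \right)} = \left(z + \left(1 + 3 - 5 \left(6 - 5\right)\right)\right) \left(N + N\right) = \left(z + \left(1 + 3 - 5\right)\right) 2 N = \left(z - 1\right) 2 N = \left(-1 + z\right) 2 N = 2 N \left(-1 + z\right)$)
$L = -15$ ($L = \left(2 \cdot 1 \left(-1 + 1\right) - 70\right) + 55 = \left(2 \cdot 1 \cdot 0 - 70\right) + 55 = \left(0 - 70\right) + 55 = -70 + 55 = -15$)
$L^{2} = \left(-15\right)^{2} = 225$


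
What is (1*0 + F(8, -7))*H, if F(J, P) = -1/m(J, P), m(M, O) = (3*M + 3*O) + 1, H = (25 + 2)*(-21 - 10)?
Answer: 837/4 ≈ 209.25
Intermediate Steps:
H = -837 (H = 27*(-31) = -837)
m(M, O) = 1 + 3*M + 3*O
F(J, P) = -1/(1 + 3*J + 3*P)
(1*0 + F(8, -7))*H = (1*0 - 1/(1 + 3*8 + 3*(-7)))*(-837) = (0 - 1/(1 + 24 - 21))*(-837) = (0 - 1/4)*(-837) = (0 - 1*¼)*(-837) = (0 - ¼)*(-837) = -¼*(-837) = 837/4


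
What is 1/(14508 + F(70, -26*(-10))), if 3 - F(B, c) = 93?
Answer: 1/14418 ≈ 6.9358e-5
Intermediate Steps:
F(B, c) = -90 (F(B, c) = 3 - 1*93 = 3 - 93 = -90)
1/(14508 + F(70, -26*(-10))) = 1/(14508 - 90) = 1/14418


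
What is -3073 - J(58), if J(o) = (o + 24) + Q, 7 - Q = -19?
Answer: -3181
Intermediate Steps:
Q = 26 (Q = 7 - 1*(-19) = 7 + 19 = 26)
J(o) = 50 + o (J(o) = (o + 24) + 26 = (24 + o) + 26 = 50 + o)
-3073 - J(58) = -3073 - (50 + 58) = -3073 - 1*108 = -3073 - 108 = -3181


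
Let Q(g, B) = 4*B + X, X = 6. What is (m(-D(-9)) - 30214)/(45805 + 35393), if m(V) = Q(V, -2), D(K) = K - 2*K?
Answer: -5036/13533 ≈ -0.37213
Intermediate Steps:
D(K) = -K
Q(g, B) = 6 + 4*B (Q(g, B) = 4*B + 6 = 6 + 4*B)
m(V) = -2 (m(V) = 6 + 4*(-2) = 6 - 8 = -2)
(m(-D(-9)) - 30214)/(45805 + 35393) = (-2 - 30214)/(45805 + 35393) = -30216/81198 = -30216*1/81198 = -5036/13533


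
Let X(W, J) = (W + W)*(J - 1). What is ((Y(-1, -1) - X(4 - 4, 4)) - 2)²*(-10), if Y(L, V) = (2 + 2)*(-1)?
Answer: -360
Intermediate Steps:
X(W, J) = 2*W*(-1 + J) (X(W, J) = (2*W)*(-1 + J) = 2*W*(-1 + J))
Y(L, V) = -4 (Y(L, V) = 4*(-1) = -4)
((Y(-1, -1) - X(4 - 4, 4)) - 2)²*(-10) = ((-4 - 2*(4 - 4)*(-1 + 4)) - 2)²*(-10) = ((-4 - 2*0*3) - 2)²*(-10) = ((-4 - 1*0) - 2)²*(-10) = ((-4 + 0) - 2)²*(-10) = (-4 - 2)²*(-10) = (-6)²*(-10) = 36*(-10) = -360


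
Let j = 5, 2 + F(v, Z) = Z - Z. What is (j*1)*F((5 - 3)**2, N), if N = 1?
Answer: -10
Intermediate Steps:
F(v, Z) = -2 (F(v, Z) = -2 + (Z - Z) = -2 + 0 = -2)
(j*1)*F((5 - 3)**2, N) = (5*1)*(-2) = 5*(-2) = -10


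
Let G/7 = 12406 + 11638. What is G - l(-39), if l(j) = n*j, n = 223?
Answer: 177005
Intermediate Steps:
l(j) = 223*j
G = 168308 (G = 7*(12406 + 11638) = 7*24044 = 168308)
G - l(-39) = 168308 - 223*(-39) = 168308 - 1*(-8697) = 168308 + 8697 = 177005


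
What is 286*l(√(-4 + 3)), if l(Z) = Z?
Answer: 286*I ≈ 286.0*I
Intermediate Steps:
286*l(√(-4 + 3)) = 286*√(-4 + 3) = 286*√(-1) = 286*I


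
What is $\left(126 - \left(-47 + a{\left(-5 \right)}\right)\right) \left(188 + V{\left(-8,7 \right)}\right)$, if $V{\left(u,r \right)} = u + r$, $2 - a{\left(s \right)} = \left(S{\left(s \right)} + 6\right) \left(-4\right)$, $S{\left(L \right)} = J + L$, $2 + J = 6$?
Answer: $28237$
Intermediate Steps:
$J = 4$ ($J = -2 + 6 = 4$)
$S{\left(L \right)} = 4 + L$
$a{\left(s \right)} = 42 + 4 s$ ($a{\left(s \right)} = 2 - \left(\left(4 + s\right) + 6\right) \left(-4\right) = 2 - \left(10 + s\right) \left(-4\right) = 2 - \left(-40 - 4 s\right) = 2 + \left(40 + 4 s\right) = 42 + 4 s$)
$V{\left(u,r \right)} = r + u$
$\left(126 - \left(-47 + a{\left(-5 \right)}\right)\right) \left(188 + V{\left(-8,7 \right)}\right) = \left(126 - \left(-47 + \left(42 + 4 \left(-5\right)\right)\right)\right) \left(188 + \left(7 - 8\right)\right) = \left(126 - \left(-47 + \left(42 - 20\right)\right)\right) \left(188 - 1\right) = \left(126 - \left(-47 + 22\right)\right) 187 = \left(126 - -25\right) 187 = \left(126 + 25\right) 187 = 151 \cdot 187 = 28237$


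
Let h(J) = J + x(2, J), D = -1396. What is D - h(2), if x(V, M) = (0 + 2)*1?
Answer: -1400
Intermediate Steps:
x(V, M) = 2 (x(V, M) = 2*1 = 2)
h(J) = 2 + J (h(J) = J + 2 = 2 + J)
D - h(2) = -1396 - (2 + 2) = -1396 - 1*4 = -1396 - 4 = -1400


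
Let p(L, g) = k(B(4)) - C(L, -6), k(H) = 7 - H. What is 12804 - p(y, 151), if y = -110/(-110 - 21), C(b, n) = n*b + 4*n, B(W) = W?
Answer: 1673127/131 ≈ 12772.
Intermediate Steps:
C(b, n) = 4*n + b*n (C(b, n) = b*n + 4*n = 4*n + b*n)
y = 110/131 (y = -110/(-131) = -110*(-1/131) = 110/131 ≈ 0.83969)
p(L, g) = 27 + 6*L (p(L, g) = (7 - 1*4) - (-6)*(4 + L) = (7 - 4) - (-24 - 6*L) = 3 + (24 + 6*L) = 27 + 6*L)
12804 - p(y, 151) = 12804 - (27 + 6*(110/131)) = 12804 - (27 + 660/131) = 12804 - 1*4197/131 = 12804 - 4197/131 = 1673127/131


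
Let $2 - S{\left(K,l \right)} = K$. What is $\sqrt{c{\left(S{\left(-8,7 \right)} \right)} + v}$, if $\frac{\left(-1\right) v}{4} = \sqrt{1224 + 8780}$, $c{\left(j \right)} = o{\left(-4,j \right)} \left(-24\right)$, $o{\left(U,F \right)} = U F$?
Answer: $2 \sqrt{240 - 2 \sqrt{2501}} \approx 23.663$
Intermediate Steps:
$o{\left(U,F \right)} = F U$
$S{\left(K,l \right)} = 2 - K$
$c{\left(j \right)} = 96 j$ ($c{\left(j \right)} = j \left(-4\right) \left(-24\right) = - 4 j \left(-24\right) = 96 j$)
$v = - 8 \sqrt{2501}$ ($v = - 4 \sqrt{1224 + 8780} = - 4 \sqrt{10004} = - 4 \cdot 2 \sqrt{2501} = - 8 \sqrt{2501} \approx -400.08$)
$\sqrt{c{\left(S{\left(-8,7 \right)} \right)} + v} = \sqrt{96 \left(2 - -8\right) - 8 \sqrt{2501}} = \sqrt{96 \left(2 + 8\right) - 8 \sqrt{2501}} = \sqrt{96 \cdot 10 - 8 \sqrt{2501}} = \sqrt{960 - 8 \sqrt{2501}}$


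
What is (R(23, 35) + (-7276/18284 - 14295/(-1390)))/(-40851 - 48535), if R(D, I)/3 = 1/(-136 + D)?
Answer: -1415784977/12835239116084 ≈ -0.00011030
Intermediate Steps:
R(D, I) = 3/(-136 + D)
(R(23, 35) + (-7276/18284 - 14295/(-1390)))/(-40851 - 48535) = (3/(-136 + 23) + (-7276/18284 - 14295/(-1390)))/(-40851 - 48535) = (3/(-113) + (-7276*1/18284 - 14295*(-1/1390)))/(-89386) = (3*(-1/113) + (-1819/4571 + 2859/278))*(-1/89386) = (-3/113 + 12562807/1270738)*(-1/89386) = (1415784977/143593394)*(-1/89386) = -1415784977/12835239116084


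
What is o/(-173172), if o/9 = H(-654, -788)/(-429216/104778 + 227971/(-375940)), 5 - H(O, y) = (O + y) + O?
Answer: 10344862126665/445547043691003 ≈ 0.023218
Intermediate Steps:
H(O, y) = 5 - y - 2*O (H(O, y) = 5 - ((O + y) + O) = 5 - (y + 2*O) = 5 + (-y - 2*O) = 5 - y - 2*O)
o = -124138345519980/30874301413 (o = 9*((5 - 1*(-788) - 2*(-654))/(-429216/104778 + 227971/(-375940))) = 9*((5 + 788 + 1308)/(-429216*1/104778 + 227971*(-1/375940))) = 9*(2101/(-71536/17463 - 227971/375940)) = 9*(2101/(-30874301413/6565040220)) = 9*(2101*(-6565040220/30874301413)) = 9*(-13793149502220/30874301413) = -124138345519980/30874301413 ≈ -4020.8)
o/(-173172) = -124138345519980/30874301413/(-173172) = -124138345519980/30874301413*(-1/173172) = 10344862126665/445547043691003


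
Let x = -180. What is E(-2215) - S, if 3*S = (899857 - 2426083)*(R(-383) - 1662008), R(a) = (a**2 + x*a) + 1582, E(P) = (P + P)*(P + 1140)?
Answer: -735024153124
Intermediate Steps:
E(P) = 2*P*(1140 + P) (E(P) = (2*P)*(1140 + P) = 2*P*(1140 + P))
R(a) = 1582 + a**2 - 180*a (R(a) = (a**2 - 180*a) + 1582 = 1582 + a**2 - 180*a)
S = 735028915374 (S = ((899857 - 2426083)*((1582 + (-383)**2 - 180*(-383)) - 1662008))/3 = (-1526226*((1582 + 146689 + 68940) - 1662008))/3 = (-1526226*(217211 - 1662008))/3 = (-1526226*(-1444797))/3 = (1/3)*2205086746122 = 735028915374)
E(-2215) - S = 2*(-2215)*(1140 - 2215) - 1*735028915374 = 2*(-2215)*(-1075) - 735028915374 = 4762250 - 735028915374 = -735024153124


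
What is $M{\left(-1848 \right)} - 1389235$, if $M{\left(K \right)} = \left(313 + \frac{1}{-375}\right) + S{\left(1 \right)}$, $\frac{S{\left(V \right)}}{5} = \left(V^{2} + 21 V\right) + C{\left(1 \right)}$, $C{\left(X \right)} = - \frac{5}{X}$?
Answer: $- \frac{520813876}{375} \approx -1.3888 \cdot 10^{6}$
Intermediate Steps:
$S{\left(V \right)} = -25 + 5 V^{2} + 105 V$ ($S{\left(V \right)} = 5 \left(\left(V^{2} + 21 V\right) - \frac{5}{1}\right) = 5 \left(\left(V^{2} + 21 V\right) - 5\right) = 5 \left(-5 + V^{2} + 21 V\right) = -25 + 5 V^{2} + 105 V$)
$M{\left(K \right)} = \frac{149249}{375}$ ($M{\left(K \right)} = \left(313 + \frac{1}{-375}\right) + \left(-25 + 5 \cdot 1^{2} + 105 \cdot 1\right) = \left(313 - \frac{1}{375}\right) + \left(-25 + 5 \cdot 1 + 105\right) = \frac{117374}{375} + \left(-25 + 5 + 105\right) = \frac{117374}{375} + 85 = \frac{149249}{375}$)
$M{\left(-1848 \right)} - 1389235 = \frac{149249}{375} - 1389235 = - \frac{520813876}{375}$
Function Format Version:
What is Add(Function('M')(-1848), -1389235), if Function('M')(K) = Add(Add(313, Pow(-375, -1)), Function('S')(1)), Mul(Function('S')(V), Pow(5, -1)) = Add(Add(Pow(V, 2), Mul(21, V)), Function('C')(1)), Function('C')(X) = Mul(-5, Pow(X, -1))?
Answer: Rational(-520813876, 375) ≈ -1.3888e+6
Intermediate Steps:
Function('S')(V) = Add(-25, Mul(5, Pow(V, 2)), Mul(105, V)) (Function('S')(V) = Mul(5, Add(Add(Pow(V, 2), Mul(21, V)), Mul(-5, Pow(1, -1)))) = Mul(5, Add(Add(Pow(V, 2), Mul(21, V)), Mul(-5, 1))) = Mul(5, Add(Add(Pow(V, 2), Mul(21, V)), -5)) = Mul(5, Add(-5, Pow(V, 2), Mul(21, V))) = Add(-25, Mul(5, Pow(V, 2)), Mul(105, V)))
Function('M')(K) = Rational(149249, 375) (Function('M')(K) = Add(Add(313, Pow(-375, -1)), Add(-25, Mul(5, Pow(1, 2)), Mul(105, 1))) = Add(Add(313, Rational(-1, 375)), Add(-25, Mul(5, 1), 105)) = Add(Rational(117374, 375), Add(-25, 5, 105)) = Add(Rational(117374, 375), 85) = Rational(149249, 375))
Add(Function('M')(-1848), -1389235) = Add(Rational(149249, 375), -1389235) = Rational(-520813876, 375)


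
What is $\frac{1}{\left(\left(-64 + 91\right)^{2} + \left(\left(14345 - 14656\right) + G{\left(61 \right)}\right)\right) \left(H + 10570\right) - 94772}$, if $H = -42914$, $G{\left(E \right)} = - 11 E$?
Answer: $\frac{1}{8088260} \approx 1.2364 \cdot 10^{-7}$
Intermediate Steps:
$\frac{1}{\left(\left(-64 + 91\right)^{2} + \left(\left(14345 - 14656\right) + G{\left(61 \right)}\right)\right) \left(H + 10570\right) - 94772} = \frac{1}{\left(\left(-64 + 91\right)^{2} + \left(\left(14345 - 14656\right) - 671\right)\right) \left(-42914 + 10570\right) - 94772} = \frac{1}{\left(27^{2} - 982\right) \left(-32344\right) - 94772} = \frac{1}{\left(729 - 982\right) \left(-32344\right) - 94772} = \frac{1}{\left(-253\right) \left(-32344\right) - 94772} = \frac{1}{8183032 - 94772} = \frac{1}{8088260}$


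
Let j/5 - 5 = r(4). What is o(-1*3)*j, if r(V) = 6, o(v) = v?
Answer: -165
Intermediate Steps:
j = 55 (j = 25 + 5*6 = 25 + 30 = 55)
o(-1*3)*j = -1*3*55 = -3*55 = -165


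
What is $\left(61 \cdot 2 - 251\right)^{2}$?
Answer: $16641$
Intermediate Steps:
$\left(61 \cdot 2 - 251\right)^{2} = \left(122 - 251\right)^{2} = \left(-129\right)^{2} = 16641$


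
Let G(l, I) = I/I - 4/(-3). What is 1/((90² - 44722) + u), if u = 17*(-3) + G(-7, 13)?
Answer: -3/110012 ≈ -2.7270e-5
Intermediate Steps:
G(l, I) = 7/3 (G(l, I) = 1 - 4*(-⅓) = 1 + 4/3 = 7/3)
u = -146/3 (u = 17*(-3) + 7/3 = -51 + 7/3 = -146/3 ≈ -48.667)
1/((90² - 44722) + u) = 1/((90² - 44722) - 146/3) = 1/((8100 - 44722) - 146/3) = 1/(-36622 - 146/3) = 1/(-110012/3) = -3/110012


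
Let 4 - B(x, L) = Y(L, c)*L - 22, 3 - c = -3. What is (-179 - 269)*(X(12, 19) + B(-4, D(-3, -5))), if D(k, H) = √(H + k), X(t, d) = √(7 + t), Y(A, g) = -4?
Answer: -11648 - 448*√19 - 3584*I*√2 ≈ -13601.0 - 5068.5*I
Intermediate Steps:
c = 6 (c = 3 - 1*(-3) = 3 + 3 = 6)
B(x, L) = 26 + 4*L (B(x, L) = 4 - (-4*L - 22) = 4 - (-22 - 4*L) = 4 + (22 + 4*L) = 26 + 4*L)
(-179 - 269)*(X(12, 19) + B(-4, D(-3, -5))) = (-179 - 269)*(√(7 + 12) + (26 + 4*√(-5 - 3))) = -448*(√19 + (26 + 4*√(-8))) = -448*(√19 + (26 + 4*(2*I*√2))) = -448*(√19 + (26 + 8*I*√2)) = -448*(26 + √19 + 8*I*√2) = -11648 - 448*√19 - 3584*I*√2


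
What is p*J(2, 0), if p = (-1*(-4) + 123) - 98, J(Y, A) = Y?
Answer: 58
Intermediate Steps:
p = 29 (p = (4 + 123) - 98 = 127 - 98 = 29)
p*J(2, 0) = 29*2 = 58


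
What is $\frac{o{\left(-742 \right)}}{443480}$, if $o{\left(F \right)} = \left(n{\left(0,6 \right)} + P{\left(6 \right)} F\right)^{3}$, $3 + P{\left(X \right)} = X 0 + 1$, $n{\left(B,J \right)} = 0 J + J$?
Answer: $\frac{82698725}{11087} \approx 7459.1$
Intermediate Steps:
$n{\left(B,J \right)} = J$ ($n{\left(B,J \right)} = 0 + J = J$)
$P{\left(X \right)} = -2$ ($P{\left(X \right)} = -3 + \left(X 0 + 1\right) = -3 + \left(0 + 1\right) = -3 + 1 = -2$)
$o{\left(F \right)} = \left(6 - 2 F\right)^{3}$
$\frac{o{\left(-742 \right)}}{443480} = \frac{8 \left(3 - -742\right)^{3}}{443480} = 8 \left(3 + 742\right)^{3} \cdot \frac{1}{443480} = 8 \cdot 745^{3} \cdot \frac{1}{443480} = 8 \cdot 413493625 \cdot \frac{1}{443480} = 3307949000 \cdot \frac{1}{443480} = \frac{82698725}{11087}$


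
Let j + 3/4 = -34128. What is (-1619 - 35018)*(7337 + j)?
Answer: 3926277379/4 ≈ 9.8157e+8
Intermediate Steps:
j = -136515/4 (j = -¾ - 34128 = -136515/4 ≈ -34129.)
(-1619 - 35018)*(7337 + j) = (-1619 - 35018)*(7337 - 136515/4) = -36637*(-107167/4) = 3926277379/4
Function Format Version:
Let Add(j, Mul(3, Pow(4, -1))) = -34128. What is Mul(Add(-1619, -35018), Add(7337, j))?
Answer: Rational(3926277379, 4) ≈ 9.8157e+8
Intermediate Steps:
j = Rational(-136515, 4) (j = Add(Rational(-3, 4), -34128) = Rational(-136515, 4) ≈ -34129.)
Mul(Add(-1619, -35018), Add(7337, j)) = Mul(Add(-1619, -35018), Add(7337, Rational(-136515, 4))) = Mul(-36637, Rational(-107167, 4)) = Rational(3926277379, 4)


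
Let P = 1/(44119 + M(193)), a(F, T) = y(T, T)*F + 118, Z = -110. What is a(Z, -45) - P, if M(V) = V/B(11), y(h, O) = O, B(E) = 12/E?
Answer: 2693900456/531551 ≈ 5068.0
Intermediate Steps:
M(V) = 11*V/12 (M(V) = V/((12/11)) = V/((12*(1/11))) = V/(12/11) = V*(11/12) = 11*V/12)
a(F, T) = 118 + F*T (a(F, T) = T*F + 118 = F*T + 118 = 118 + F*T)
P = 12/531551 (P = 1/(44119 + (11/12)*193) = 1/(44119 + 2123/12) = 1/(531551/12) = 12/531551 ≈ 2.2575e-5)
a(Z, -45) - P = (118 - 110*(-45)) - 1*12/531551 = (118 + 4950) - 12/531551 = 5068 - 12/531551 = 2693900456/531551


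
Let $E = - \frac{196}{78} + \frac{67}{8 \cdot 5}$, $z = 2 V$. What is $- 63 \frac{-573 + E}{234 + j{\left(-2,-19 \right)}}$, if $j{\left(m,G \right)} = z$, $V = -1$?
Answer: $\frac{18798927}{120640} \approx 155.83$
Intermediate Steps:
$z = -2$ ($z = 2 \left(-1\right) = -2$)
$j{\left(m,G \right)} = -2$
$E = - \frac{1307}{1560}$ ($E = \left(-196\right) \frac{1}{78} + \frac{67}{40} = - \frac{98}{39} + 67 \cdot \frac{1}{40} = - \frac{98}{39} + \frac{67}{40} = - \frac{1307}{1560} \approx -0.83782$)
$- 63 \frac{-573 + E}{234 + j{\left(-2,-19 \right)}} = - 63 \frac{-573 - \frac{1307}{1560}}{234 - 2} = - 63 \left(- \frac{895187}{1560 \cdot 232}\right) = - 63 \left(\left(- \frac{895187}{1560}\right) \frac{1}{232}\right) = \left(-63\right) \left(- \frac{895187}{361920}\right) = \frac{18798927}{120640}$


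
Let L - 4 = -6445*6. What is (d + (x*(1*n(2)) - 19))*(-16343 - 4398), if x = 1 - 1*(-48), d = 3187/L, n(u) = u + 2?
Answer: -141882854995/38666 ≈ -3.6694e+6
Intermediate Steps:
L = -38666 (L = 4 - 6445*6 = 4 - 38670 = -38666)
n(u) = 2 + u
d = -3187/38666 (d = 3187/(-38666) = 3187*(-1/38666) = -3187/38666 ≈ -0.082424)
x = 49 (x = 1 + 48 = 49)
(d + (x*(1*n(2)) - 19))*(-16343 - 4398) = (-3187/38666 + (49*(1*(2 + 2)) - 19))*(-16343 - 4398) = (-3187/38666 + (49*(1*4) - 19))*(-20741) = (-3187/38666 + (49*4 - 19))*(-20741) = (-3187/38666 + (196 - 19))*(-20741) = (-3187/38666 + 177)*(-20741) = (6840695/38666)*(-20741) = -141882854995/38666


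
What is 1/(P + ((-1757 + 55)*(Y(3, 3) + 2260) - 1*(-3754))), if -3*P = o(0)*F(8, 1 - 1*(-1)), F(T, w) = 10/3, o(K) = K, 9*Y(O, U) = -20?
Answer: -9/34550854 ≈ -2.6049e-7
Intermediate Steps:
Y(O, U) = -20/9 (Y(O, U) = (1/9)*(-20) = -20/9)
F(T, w) = 10/3 (F(T, w) = 10*(1/3) = 10/3)
P = 0 (P = -0*10/3 = -1/3*0 = 0)
1/(P + ((-1757 + 55)*(Y(3, 3) + 2260) - 1*(-3754))) = 1/(0 + ((-1757 + 55)*(-20/9 + 2260) - 1*(-3754))) = 1/(0 + (-1702*20320/9 + 3754)) = 1/(0 + (-34584640/9 + 3754)) = 1/(0 - 34550854/9) = 1/(-34550854/9) = -9/34550854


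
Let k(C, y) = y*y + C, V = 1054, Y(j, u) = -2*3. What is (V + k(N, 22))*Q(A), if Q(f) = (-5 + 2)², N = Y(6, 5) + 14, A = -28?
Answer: 13914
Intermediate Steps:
Y(j, u) = -6
N = 8 (N = -6 + 14 = 8)
Q(f) = 9 (Q(f) = (-3)² = 9)
k(C, y) = C + y² (k(C, y) = y² + C = C + y²)
(V + k(N, 22))*Q(A) = (1054 + (8 + 22²))*9 = (1054 + (8 + 484))*9 = (1054 + 492)*9 = 1546*9 = 13914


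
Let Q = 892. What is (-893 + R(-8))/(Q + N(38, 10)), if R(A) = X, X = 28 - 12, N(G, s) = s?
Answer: -877/902 ≈ -0.97228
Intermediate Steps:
X = 16
R(A) = 16
(-893 + R(-8))/(Q + N(38, 10)) = (-893 + 16)/(892 + 10) = -877/902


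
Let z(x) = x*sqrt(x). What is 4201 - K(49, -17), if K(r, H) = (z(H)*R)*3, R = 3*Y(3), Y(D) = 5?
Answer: 4201 + 765*I*sqrt(17) ≈ 4201.0 + 3154.2*I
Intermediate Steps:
z(x) = x**(3/2)
R = 15 (R = 3*5 = 15)
K(r, H) = 45*H**(3/2) (K(r, H) = (H**(3/2)*15)*3 = (15*H**(3/2))*3 = 45*H**(3/2))
4201 - K(49, -17) = 4201 - 45*(-17)**(3/2) = 4201 - 45*(-17*I*sqrt(17)) = 4201 - (-765)*I*sqrt(17) = 4201 + 765*I*sqrt(17)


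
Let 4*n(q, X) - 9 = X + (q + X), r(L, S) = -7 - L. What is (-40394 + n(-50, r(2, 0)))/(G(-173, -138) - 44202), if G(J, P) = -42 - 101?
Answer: 32327/35476 ≈ 0.91124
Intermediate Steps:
G(J, P) = -143
n(q, X) = 9/4 + X/2 + q/4 (n(q, X) = 9/4 + (X + (q + X))/4 = 9/4 + (X + (X + q))/4 = 9/4 + (q + 2*X)/4 = 9/4 + (X/2 + q/4) = 9/4 + X/2 + q/4)
(-40394 + n(-50, r(2, 0)))/(G(-173, -138) - 44202) = (-40394 + (9/4 + (-7 - 1*2)/2 + (¼)*(-50)))/(-143 - 44202) = (-40394 + (9/4 + (-7 - 2)/2 - 25/2))/(-44345) = (-40394 + (9/4 + (½)*(-9) - 25/2))*(-1/44345) = (-40394 + (9/4 - 9/2 - 25/2))*(-1/44345) = (-40394 - 59/4)*(-1/44345) = -161635/4*(-1/44345) = 32327/35476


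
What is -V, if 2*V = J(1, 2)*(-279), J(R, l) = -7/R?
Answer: -1953/2 ≈ -976.50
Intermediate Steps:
V = 1953/2 (V = (-7/1*(-279))/2 = (-7*1*(-279))/2 = (-7*(-279))/2 = (½)*1953 = 1953/2 ≈ 976.50)
-V = -1*1953/2 = -1953/2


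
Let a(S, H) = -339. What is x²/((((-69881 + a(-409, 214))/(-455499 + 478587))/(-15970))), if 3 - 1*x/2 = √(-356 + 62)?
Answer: -21016775520/3511 - 3097209024*I*√6/3511 ≈ -5.986e+6 - 2.1608e+6*I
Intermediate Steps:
x = 6 - 14*I*√6 (x = 6 - 2*√(-356 + 62) = 6 - 14*I*√6 ≈ 6.0 - 34.293*I)
x²/((((-69881 + a(-409, 214))/(-455499 + 478587))/(-15970))) = (6 - 14*I*√6)²/((((-69881 - 339)/(-455499 + 478587))/(-15970))) = (6 - 14*I*√6)²/((-70220/23088*(-1/15970))) = (6 - 14*I*√6)²/((-70220*1/23088*(-1/15970))) = (6 - 14*I*√6)²/((-17555/5772*(-1/15970))) = (6 - 14*I*√6)²/(3511/18435768) = (6 - 14*I*√6)²*(18435768/3511) = 18435768*(6 - 14*I*√6)²/3511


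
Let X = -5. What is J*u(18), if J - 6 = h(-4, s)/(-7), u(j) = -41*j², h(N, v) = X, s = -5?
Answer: -624348/7 ≈ -89193.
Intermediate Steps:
h(N, v) = -5
J = 47/7 (J = 6 - 5/(-7) = 6 - 5*(-⅐) = 6 + 5/7 = 47/7 ≈ 6.7143)
J*u(18) = 47*(-41*18²)/7 = 47*(-41*324)/7 = (47/7)*(-13284) = -624348/7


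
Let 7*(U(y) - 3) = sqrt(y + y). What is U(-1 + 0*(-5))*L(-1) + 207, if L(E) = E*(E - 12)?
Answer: 246 + 13*I*sqrt(2)/7 ≈ 246.0 + 2.6264*I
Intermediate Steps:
U(y) = 3 + sqrt(2)*sqrt(y)/7 (U(y) = 3 + sqrt(y + y)/7 = 3 + sqrt(2*y)/7 = 3 + (sqrt(2)*sqrt(y))/7 = 3 + sqrt(2)*sqrt(y)/7)
L(E) = E*(-12 + E)
U(-1 + 0*(-5))*L(-1) + 207 = (3 + sqrt(2)*sqrt(-1 + 0*(-5))/7)*(-(-12 - 1)) + 207 = (3 + sqrt(2)*sqrt(-1 + 0)/7)*(-1*(-13)) + 207 = (3 + sqrt(2)*sqrt(-1)/7)*13 + 207 = (3 + sqrt(2)*I/7)*13 + 207 = (3 + I*sqrt(2)/7)*13 + 207 = (39 + 13*I*sqrt(2)/7) + 207 = 246 + 13*I*sqrt(2)/7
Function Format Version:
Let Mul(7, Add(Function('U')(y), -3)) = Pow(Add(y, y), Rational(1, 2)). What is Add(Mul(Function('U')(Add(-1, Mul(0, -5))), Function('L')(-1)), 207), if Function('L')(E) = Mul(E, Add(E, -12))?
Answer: Add(246, Mul(Rational(13, 7), I, Pow(2, Rational(1, 2)))) ≈ Add(246.00, Mul(2.6264, I))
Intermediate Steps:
Function('U')(y) = Add(3, Mul(Rational(1, 7), Pow(2, Rational(1, 2)), Pow(y, Rational(1, 2)))) (Function('U')(y) = Add(3, Mul(Rational(1, 7), Pow(Add(y, y), Rational(1, 2)))) = Add(3, Mul(Rational(1, 7), Pow(Mul(2, y), Rational(1, 2)))) = Add(3, Mul(Rational(1, 7), Mul(Pow(2, Rational(1, 2)), Pow(y, Rational(1, 2))))) = Add(3, Mul(Rational(1, 7), Pow(2, Rational(1, 2)), Pow(y, Rational(1, 2)))))
Function('L')(E) = Mul(E, Add(-12, E))
Add(Mul(Function('U')(Add(-1, Mul(0, -5))), Function('L')(-1)), 207) = Add(Mul(Add(3, Mul(Rational(1, 7), Pow(2, Rational(1, 2)), Pow(Add(-1, Mul(0, -5)), Rational(1, 2)))), Mul(-1, Add(-12, -1))), 207) = Add(Mul(Add(3, Mul(Rational(1, 7), Pow(2, Rational(1, 2)), Pow(Add(-1, 0), Rational(1, 2)))), Mul(-1, -13)), 207) = Add(Mul(Add(3, Mul(Rational(1, 7), Pow(2, Rational(1, 2)), Pow(-1, Rational(1, 2)))), 13), 207) = Add(Mul(Add(3, Mul(Rational(1, 7), Pow(2, Rational(1, 2)), I)), 13), 207) = Add(Mul(Add(3, Mul(Rational(1, 7), I, Pow(2, Rational(1, 2)))), 13), 207) = Add(Add(39, Mul(Rational(13, 7), I, Pow(2, Rational(1, 2)))), 207) = Add(246, Mul(Rational(13, 7), I, Pow(2, Rational(1, 2))))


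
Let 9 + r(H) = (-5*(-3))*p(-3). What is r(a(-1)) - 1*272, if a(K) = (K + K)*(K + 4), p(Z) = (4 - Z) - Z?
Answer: -131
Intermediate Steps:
p(Z) = 4 - 2*Z
a(K) = 2*K*(4 + K) (a(K) = (2*K)*(4 + K) = 2*K*(4 + K))
r(H) = 141 (r(H) = -9 + (-5*(-3))*(4 - 2*(-3)) = -9 + 15*(4 + 6) = -9 + 15*10 = -9 + 150 = 141)
r(a(-1)) - 1*272 = 141 - 1*272 = 141 - 272 = -131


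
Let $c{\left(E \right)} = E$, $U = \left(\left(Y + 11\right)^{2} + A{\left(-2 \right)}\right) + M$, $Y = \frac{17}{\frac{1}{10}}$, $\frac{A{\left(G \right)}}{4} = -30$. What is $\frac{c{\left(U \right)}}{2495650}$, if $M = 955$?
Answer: $\frac{454}{33725} \approx 0.013462$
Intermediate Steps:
$A{\left(G \right)} = -120$ ($A{\left(G \right)} = 4 \left(-30\right) = -120$)
$Y = 170$ ($Y = 17 \frac{1}{\frac{1}{10}} = 17 \cdot 10 = 170$)
$U = 33596$ ($U = \left(\left(170 + 11\right)^{2} - 120\right) + 955 = \left(181^{2} - 120\right) + 955 = \left(32761 - 120\right) + 955 = 32641 + 955 = 33596$)
$\frac{c{\left(U \right)}}{2495650} = \frac{33596}{2495650} = 33596 \cdot \frac{1}{2495650} = \frac{454}{33725}$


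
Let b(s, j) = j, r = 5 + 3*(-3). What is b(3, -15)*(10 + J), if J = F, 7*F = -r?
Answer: -1110/7 ≈ -158.57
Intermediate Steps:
r = -4 (r = 5 - 9 = -4)
F = 4/7 (F = (-1*(-4))/7 = (⅐)*4 = 4/7 ≈ 0.57143)
J = 4/7 ≈ 0.57143
b(3, -15)*(10 + J) = -15*(10 + 4/7) = -15*74/7 = -1110/7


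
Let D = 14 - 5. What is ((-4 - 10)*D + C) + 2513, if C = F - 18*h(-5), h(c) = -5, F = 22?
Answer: 2499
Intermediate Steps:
D = 9
C = 112 (C = 22 - 18*(-5) = 22 + 90 = 112)
((-4 - 10)*D + C) + 2513 = ((-4 - 10)*9 + 112) + 2513 = (-14*9 + 112) + 2513 = (-126 + 112) + 2513 = -14 + 2513 = 2499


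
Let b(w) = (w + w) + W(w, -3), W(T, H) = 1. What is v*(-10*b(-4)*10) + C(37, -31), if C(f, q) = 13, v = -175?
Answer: -122487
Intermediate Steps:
b(w) = 1 + 2*w (b(w) = (w + w) + 1 = 2*w + 1 = 1 + 2*w)
v*(-10*b(-4)*10) + C(37, -31) = -175*(-10*(1 + 2*(-4)))*10 + 13 = -175*(-10*(1 - 8))*10 + 13 = -175*(-10*(-7))*10 + 13 = -12250*10 + 13 = -175*700 + 13 = -122500 + 13 = -122487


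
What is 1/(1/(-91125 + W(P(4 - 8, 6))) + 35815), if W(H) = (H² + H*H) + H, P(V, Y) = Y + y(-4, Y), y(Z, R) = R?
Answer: 90825/3252897374 ≈ 2.7921e-5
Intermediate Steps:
P(V, Y) = 2*Y (P(V, Y) = Y + Y = 2*Y)
W(H) = H + 2*H² (W(H) = (H² + H²) + H = 2*H² + H = H + 2*H²)
1/(1/(-91125 + W(P(4 - 8, 6))) + 35815) = 1/(1/(-91125 + (2*6)*(1 + 2*(2*6))) + 35815) = 1/(1/(-91125 + 12*(1 + 2*12)) + 35815) = 1/(1/(-91125 + 12*(1 + 24)) + 35815) = 1/(1/(-91125 + 12*25) + 35815) = 1/(1/(-91125 + 300) + 35815) = 1/(1/(-90825) + 35815) = 1/(-1/90825 + 35815) = 1/(3252897374/90825) = 90825/3252897374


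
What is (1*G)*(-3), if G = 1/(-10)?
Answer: 3/10 ≈ 0.30000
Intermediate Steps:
G = -⅒ ≈ -0.10000
(1*G)*(-3) = (1*(-⅒))*(-3) = -⅒*(-3) = 3/10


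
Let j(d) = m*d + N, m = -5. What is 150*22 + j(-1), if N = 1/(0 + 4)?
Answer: 13221/4 ≈ 3305.3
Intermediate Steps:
N = ¼ (N = 1/4 = ¼ ≈ 0.25000)
j(d) = ¼ - 5*d (j(d) = -5*d + ¼ = ¼ - 5*d)
150*22 + j(-1) = 150*22 + (¼ - 5*(-1)) = 3300 + (¼ + 5) = 3300 + 21/4 = 13221/4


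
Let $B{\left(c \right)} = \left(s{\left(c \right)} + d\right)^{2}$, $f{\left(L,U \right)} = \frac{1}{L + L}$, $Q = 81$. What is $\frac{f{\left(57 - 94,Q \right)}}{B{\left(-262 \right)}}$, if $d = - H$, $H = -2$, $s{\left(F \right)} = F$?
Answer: $- \frac{1}{5002400} \approx -1.999 \cdot 10^{-7}$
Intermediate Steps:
$d = 2$ ($d = \left(-1\right) \left(-2\right) = 2$)
$f{\left(L,U \right)} = \frac{1}{2 L}$
$B{\left(c \right)} = \left(2 + c\right)^{2}$ ($B{\left(c \right)} = \left(c + 2\right)^{2} = \left(2 + c\right)^{2}$)
$\frac{f{\left(57 - 94,Q \right)}}{B{\left(-262 \right)}} = \frac{\frac{1}{2} \frac{1}{57 - 94}}{\left(2 - 262\right)^{2}} = \frac{\frac{1}{2} \frac{1}{57 - 94}}{\left(-260\right)^{2}} = \frac{\frac{1}{2} \frac{1}{-37}}{67600} = \frac{1}{2} \left(- \frac{1}{37}\right) \frac{1}{67600} = \left(- \frac{1}{74}\right) \frac{1}{67600} = - \frac{1}{5002400}$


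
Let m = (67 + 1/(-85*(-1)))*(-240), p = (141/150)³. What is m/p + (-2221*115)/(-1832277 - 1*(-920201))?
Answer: -31170658570823735/1609805931316 ≈ -19363.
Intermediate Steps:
p = 103823/125000 (p = (141*(1/150))³ = (47/50)³ = 103823/125000 ≈ 0.83058)
m = -273408/17 (m = (67 + 1/85)*(-240) = (5696/85)*(-240) = -273408/17 ≈ -16083.)
m/p + (-2221*115)/(-1832277 - 1*(-920201)) = -273408/(17*103823/125000) + (-2221*115)/(-1832277 - 1*(-920201)) = -273408/17*125000/103823 - 255415/(-1832277 + 920201) = -34176000000/1764991 - 255415/(-912076) = -34176000000/1764991 - 255415*(-1/912076) = -34176000000/1764991 + 255415/912076 = -31170658570823735/1609805931316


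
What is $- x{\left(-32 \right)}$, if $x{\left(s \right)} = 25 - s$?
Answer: $-57$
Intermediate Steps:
$- x{\left(-32 \right)} = - (25 - -32) = - (25 + 32) = \left(-1\right) 57 = -57$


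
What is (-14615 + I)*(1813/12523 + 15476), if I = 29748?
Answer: 418984692459/1789 ≈ 2.3420e+8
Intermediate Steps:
(-14615 + I)*(1813/12523 + 15476) = (-14615 + 29748)*(1813/12523 + 15476) = 15133*(1813*(1/12523) + 15476) = 15133*(259/1789 + 15476) = 15133*(27686823/1789) = 418984692459/1789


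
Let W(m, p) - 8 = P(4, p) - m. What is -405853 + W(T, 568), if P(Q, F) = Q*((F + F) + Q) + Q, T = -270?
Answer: -401011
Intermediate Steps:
P(Q, F) = Q + Q*(Q + 2*F) (P(Q, F) = Q*(2*F + Q) + Q = Q*(Q + 2*F) + Q = Q + Q*(Q + 2*F))
W(m, p) = 28 - m + 8*p (W(m, p) = 8 + (4*(1 + 4 + 2*p) - m) = 8 + (4*(5 + 2*p) - m) = 8 + ((20 + 8*p) - m) = 8 + (20 - m + 8*p) = 28 - m + 8*p)
-405853 + W(T, 568) = -405853 + (28 - 1*(-270) + 8*568) = -405853 + (28 + 270 + 4544) = -405853 + 4842 = -401011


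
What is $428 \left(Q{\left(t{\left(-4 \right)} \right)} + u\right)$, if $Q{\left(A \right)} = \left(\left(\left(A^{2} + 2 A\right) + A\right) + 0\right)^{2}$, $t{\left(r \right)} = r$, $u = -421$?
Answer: $-173340$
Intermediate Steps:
$Q{\left(A \right)} = \left(A^{2} + 3 A\right)^{2}$ ($Q{\left(A \right)} = \left(\left(A^{2} + 3 A\right) + 0\right)^{2} = \left(A^{2} + 3 A\right)^{2}$)
$428 \left(Q{\left(t{\left(-4 \right)} \right)} + u\right) = 428 \left(\left(-4\right)^{2} \left(3 - 4\right)^{2} - 421\right) = 428 \left(16 \left(-1\right)^{2} - 421\right) = 428 \left(16 \cdot 1 - 421\right) = 428 \left(16 - 421\right) = 428 \left(-405\right) = -173340$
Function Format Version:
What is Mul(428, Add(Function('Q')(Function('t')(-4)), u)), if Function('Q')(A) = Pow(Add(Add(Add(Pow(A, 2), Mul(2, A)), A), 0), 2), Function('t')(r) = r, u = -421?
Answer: -173340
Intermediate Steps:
Function('Q')(A) = Pow(Add(Pow(A, 2), Mul(3, A)), 2) (Function('Q')(A) = Pow(Add(Add(Pow(A, 2), Mul(3, A)), 0), 2) = Pow(Add(Pow(A, 2), Mul(3, A)), 2))
Mul(428, Add(Function('Q')(Function('t')(-4)), u)) = Mul(428, Add(Mul(Pow(-4, 2), Pow(Add(3, -4), 2)), -421)) = Mul(428, Add(Mul(16, Pow(-1, 2)), -421)) = Mul(428, Add(Mul(16, 1), -421)) = Mul(428, Add(16, -421)) = Mul(428, -405) = -173340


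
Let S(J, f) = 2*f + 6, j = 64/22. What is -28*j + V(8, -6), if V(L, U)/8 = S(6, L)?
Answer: 1040/11 ≈ 94.545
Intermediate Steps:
j = 32/11 (j = 64*(1/22) = 32/11 ≈ 2.9091)
S(J, f) = 6 + 2*f
V(L, U) = 48 + 16*L (V(L, U) = 8*(6 + 2*L) = 48 + 16*L)
-28*j + V(8, -6) = -28*32/11 + (48 + 16*8) = -896/11 + (48 + 128) = -896/11 + 176 = 1040/11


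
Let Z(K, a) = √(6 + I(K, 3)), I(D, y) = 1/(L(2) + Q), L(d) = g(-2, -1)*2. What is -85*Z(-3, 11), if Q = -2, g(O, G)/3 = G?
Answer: -85*√94/4 ≈ -206.03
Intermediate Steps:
g(O, G) = 3*G
L(d) = -6 (L(d) = (3*(-1))*2 = -3*2 = -6)
I(D, y) = -⅛ (I(D, y) = 1/(-6 - 2) = 1/(-8) = -⅛)
Z(K, a) = √94/4 (Z(K, a) = √(6 - ⅛) = √(47/8) = √94/4)
-85*Z(-3, 11) = -85*√94/4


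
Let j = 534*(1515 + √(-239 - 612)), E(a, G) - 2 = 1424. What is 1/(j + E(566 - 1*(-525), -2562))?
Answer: 202609/164262294463 - 267*I*√851/328524588926 ≈ 1.2334e-6 - 2.3709e-8*I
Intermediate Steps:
E(a, G) = 1426 (E(a, G) = 2 + 1424 = 1426)
j = 809010 + 534*I*√851 (j = 534*(1515 + √(-851)) = 534*(1515 + I*√851) = 809010 + 534*I*√851 ≈ 8.0901e+5 + 15578.0*I)
1/(j + E(566 - 1*(-525), -2562)) = 1/((809010 + 534*I*√851) + 1426) = 1/(810436 + 534*I*√851)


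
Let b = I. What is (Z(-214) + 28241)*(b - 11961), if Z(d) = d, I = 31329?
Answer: 542826936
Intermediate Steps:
b = 31329
(Z(-214) + 28241)*(b - 11961) = (-214 + 28241)*(31329 - 11961) = 28027*19368 = 542826936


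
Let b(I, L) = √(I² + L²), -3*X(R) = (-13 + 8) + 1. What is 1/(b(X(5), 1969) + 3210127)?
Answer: 28891143/92744203312496 - 3*√34892665/92744203312496 ≈ 3.1132e-7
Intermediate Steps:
X(R) = 4/3 (X(R) = -((-13 + 8) + 1)/3 = -(-5 + 1)/3 = -⅓*(-4) = 4/3)
1/(b(X(5), 1969) + 3210127) = 1/(√((4/3)² + 1969²) + 3210127) = 1/(√(16/9 + 3876961) + 3210127) = 1/(√(34892665/9) + 3210127) = 1/(√34892665/3 + 3210127) = 1/(3210127 + √34892665/3)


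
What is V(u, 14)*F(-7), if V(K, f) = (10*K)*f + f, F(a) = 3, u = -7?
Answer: -2898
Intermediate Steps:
V(K, f) = f + 10*K*f (V(K, f) = 10*K*f + f = f + 10*K*f)
V(u, 14)*F(-7) = (14*(1 + 10*(-7)))*3 = (14*(1 - 70))*3 = (14*(-69))*3 = -966*3 = -2898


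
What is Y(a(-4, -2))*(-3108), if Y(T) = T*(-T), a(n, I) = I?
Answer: 12432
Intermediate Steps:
Y(T) = -T**2
Y(a(-4, -2))*(-3108) = -1*(-2)**2*(-3108) = -1*4*(-3108) = -4*(-3108) = 12432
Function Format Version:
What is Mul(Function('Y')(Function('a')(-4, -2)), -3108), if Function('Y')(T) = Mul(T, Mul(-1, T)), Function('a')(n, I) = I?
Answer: 12432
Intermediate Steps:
Function('Y')(T) = Mul(-1, Pow(T, 2))
Mul(Function('Y')(Function('a')(-4, -2)), -3108) = Mul(Mul(-1, Pow(-2, 2)), -3108) = Mul(Mul(-1, 4), -3108) = Mul(-4, -3108) = 12432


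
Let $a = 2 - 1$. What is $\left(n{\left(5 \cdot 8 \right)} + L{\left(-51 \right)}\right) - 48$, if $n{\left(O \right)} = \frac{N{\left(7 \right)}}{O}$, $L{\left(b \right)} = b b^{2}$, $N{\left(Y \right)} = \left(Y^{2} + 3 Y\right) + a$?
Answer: $- \frac{5307889}{40} \approx -1.327 \cdot 10^{5}$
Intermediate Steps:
$a = 1$ ($a = 2 - 1 = 1$)
$N{\left(Y \right)} = 1 + Y^{2} + 3 Y$ ($N{\left(Y \right)} = \left(Y^{2} + 3 Y\right) + 1 = 1 + Y^{2} + 3 Y$)
$L{\left(b \right)} = b^{3}$
$n{\left(O \right)} = \frac{71}{O}$ ($n{\left(O \right)} = \frac{1 + 7^{2} + 3 \cdot 7}{O} = \frac{1 + 49 + 21}{O} = \frac{71}{O}$)
$\left(n{\left(5 \cdot 8 \right)} + L{\left(-51 \right)}\right) - 48 = \left(\frac{71}{5 \cdot 8} + \left(-51\right)^{3}\right) - 48 = \left(\frac{71}{40} - 132651\right) - 48 = - \frac{5305969}{40} - 48 = - \frac{5307889}{40}$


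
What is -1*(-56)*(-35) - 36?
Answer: -1996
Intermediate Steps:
-1*(-56)*(-35) - 36 = 56*(-35) - 36 = -1960 - 36 = -1996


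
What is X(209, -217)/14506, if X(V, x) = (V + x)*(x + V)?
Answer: 32/7253 ≈ 0.0044120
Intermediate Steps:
X(V, x) = (V + x)² (X(V, x) = (V + x)*(V + x) = (V + x)²)
X(209, -217)/14506 = (209 - 217)²/14506 = (-8)²*(1/14506) = 64*(1/14506) = 32/7253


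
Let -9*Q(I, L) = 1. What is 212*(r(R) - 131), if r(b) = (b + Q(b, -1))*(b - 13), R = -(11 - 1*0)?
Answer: 86284/3 ≈ 28761.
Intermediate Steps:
Q(I, L) = -⅑ (Q(I, L) = -⅑*1 = -⅑)
R = -11 (R = -(11 + 0) = -1*11 = -11)
r(b) = (-13 + b)*(-⅑ + b) (r(b) = (b - ⅑)*(b - 13) = (-⅑ + b)*(-13 + b) = (-13 + b)*(-⅑ + b))
212*(r(R) - 131) = 212*((13/9 + (-11)² - 118/9*(-11)) - 131) = 212*((13/9 + 121 + 1298/9) - 131) = 212*(800/3 - 131) = 212*(407/3) = 86284/3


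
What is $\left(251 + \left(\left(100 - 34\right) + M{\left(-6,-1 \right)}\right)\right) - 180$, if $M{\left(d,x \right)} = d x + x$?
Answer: $142$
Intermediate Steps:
$M{\left(d,x \right)} = x + d x$
$\left(251 + \left(\left(100 - 34\right) + M{\left(-6,-1 \right)}\right)\right) - 180 = \left(251 + \left(\left(100 - 34\right) - \left(1 - 6\right)\right)\right) - 180 = \left(251 + \left(66 - -5\right)\right) - 180 = \left(251 + \left(66 + 5\right)\right) - 180 = \left(251 + 71\right) - 180 = 322 - 180 = 142$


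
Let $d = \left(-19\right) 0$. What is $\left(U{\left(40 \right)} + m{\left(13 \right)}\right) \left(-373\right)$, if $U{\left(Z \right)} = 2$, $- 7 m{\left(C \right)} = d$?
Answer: $-746$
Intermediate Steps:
$d = 0$
$m{\left(C \right)} = 0$ ($m{\left(C \right)} = \left(- \frac{1}{7}\right) 0 = 0$)
$\left(U{\left(40 \right)} + m{\left(13 \right)}\right) \left(-373\right) = \left(2 + 0\right) \left(-373\right) = 2 \left(-373\right) = -746$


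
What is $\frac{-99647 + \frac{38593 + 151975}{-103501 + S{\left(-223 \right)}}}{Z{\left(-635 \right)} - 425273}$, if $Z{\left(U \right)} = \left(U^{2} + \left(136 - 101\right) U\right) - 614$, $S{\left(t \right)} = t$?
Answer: $\frac{2583993999}{1163964797} \approx 2.22$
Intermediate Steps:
$Z{\left(U \right)} = -614 + U^{2} + 35 U$ ($Z{\left(U \right)} = \left(U^{2} + 35 U\right) - 614 = -614 + U^{2} + 35 U$)
$\frac{-99647 + \frac{38593 + 151975}{-103501 + S{\left(-223 \right)}}}{Z{\left(-635 \right)} - 425273} = \frac{-99647 + \frac{38593 + 151975}{-103501 - 223}}{\left(-614 + \left(-635\right)^{2} + 35 \left(-635\right)\right) - 425273} = \frac{-99647 + \frac{190568}{-103724}}{\left(-614 + 403225 - 22225\right) - 425273} = \frac{-99647 + 190568 \left(- \frac{1}{103724}\right)}{380386 - 425273} = \frac{-99647 - \frac{47642}{25931}}{-44887} = \left(- \frac{2583993999}{25931}\right) \left(- \frac{1}{44887}\right) = \frac{2583993999}{1163964797}$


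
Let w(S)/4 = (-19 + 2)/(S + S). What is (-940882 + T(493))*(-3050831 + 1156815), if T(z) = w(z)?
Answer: 51679325089280/29 ≈ 1.7820e+12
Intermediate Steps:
w(S) = -34/S (w(S) = 4*((-19 + 2)/(S + S)) = 4*(-17*1/(2*S)) = 4*(-17/(2*S)) = -34/S)
T(z) = -34/z
(-940882 + T(493))*(-3050831 + 1156815) = (-940882 - 34/493)*(-3050831 + 1156815) = (-940882 - 34*1/493)*(-1894016) = (-940882 - 2/29)*(-1894016) = -27285580/29*(-1894016) = 51679325089280/29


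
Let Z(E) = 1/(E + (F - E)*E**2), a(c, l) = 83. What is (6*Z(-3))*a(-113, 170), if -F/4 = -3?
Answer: 83/22 ≈ 3.7727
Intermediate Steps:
F = 12 (F = -4*(-3) = 12)
Z(E) = 1/(E + E**2*(12 - E)) (Z(E) = 1/(E + (12 - E)*E**2) = 1/(E + E**2*(12 - E)))
(6*Z(-3))*a(-113, 170) = (6*(1/((-3)*(1 - 1*(-3)**2 + 12*(-3)))))*83 = (6*(-1/(3*(1 - 1*9 - 36))))*83 = (6*(-1/(3*(1 - 9 - 36))))*83 = (6*(-1/3/(-44)))*83 = (6*(-1/3*(-1/44)))*83 = (6*(1/132))*83 = (1/22)*83 = 83/22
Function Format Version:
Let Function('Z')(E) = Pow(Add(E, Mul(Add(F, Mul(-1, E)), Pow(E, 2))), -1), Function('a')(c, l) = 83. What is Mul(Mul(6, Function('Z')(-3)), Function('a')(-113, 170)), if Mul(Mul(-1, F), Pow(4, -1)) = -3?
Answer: Rational(83, 22) ≈ 3.7727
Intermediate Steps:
F = 12 (F = Mul(-4, -3) = 12)
Function('Z')(E) = Pow(Add(E, Mul(Pow(E, 2), Add(12, Mul(-1, E)))), -1) (Function('Z')(E) = Pow(Add(E, Mul(Add(12, Mul(-1, E)), Pow(E, 2))), -1) = Pow(Add(E, Mul(Pow(E, 2), Add(12, Mul(-1, E)))), -1))
Mul(Mul(6, Function('Z')(-3)), Function('a')(-113, 170)) = Mul(Mul(6, Mul(Pow(-3, -1), Pow(Add(1, Mul(-1, Pow(-3, 2)), Mul(12, -3)), -1))), 83) = Mul(Mul(6, Mul(Rational(-1, 3), Pow(Add(1, Mul(-1, 9), -36), -1))), 83) = Mul(Mul(6, Mul(Rational(-1, 3), Pow(Add(1, -9, -36), -1))), 83) = Mul(Mul(6, Mul(Rational(-1, 3), Pow(-44, -1))), 83) = Mul(Mul(6, Mul(Rational(-1, 3), Rational(-1, 44))), 83) = Mul(Mul(6, Rational(1, 132)), 83) = Mul(Rational(1, 22), 83) = Rational(83, 22)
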